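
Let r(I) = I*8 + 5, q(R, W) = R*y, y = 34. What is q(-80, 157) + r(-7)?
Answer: -2771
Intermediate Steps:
q(R, W) = 34*R (q(R, W) = R*34 = 34*R)
r(I) = 5 + 8*I (r(I) = 8*I + 5 = 5 + 8*I)
q(-80, 157) + r(-7) = 34*(-80) + (5 + 8*(-7)) = -2720 + (5 - 56) = -2720 - 51 = -2771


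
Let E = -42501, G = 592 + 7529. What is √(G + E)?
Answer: 6*I*√955 ≈ 185.42*I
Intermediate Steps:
G = 8121
√(G + E) = √(8121 - 42501) = √(-34380) = 6*I*√955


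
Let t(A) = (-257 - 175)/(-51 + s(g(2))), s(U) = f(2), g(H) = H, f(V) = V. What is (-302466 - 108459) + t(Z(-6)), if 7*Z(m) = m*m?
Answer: -20134893/49 ≈ -4.1092e+5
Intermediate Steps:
s(U) = 2
Z(m) = m**2/7 (Z(m) = (m*m)/7 = m**2/7)
t(A) = 432/49 (t(A) = (-257 - 175)/(-51 + 2) = -432/(-49) = -432*(-1/49) = 432/49)
(-302466 - 108459) + t(Z(-6)) = (-302466 - 108459) + 432/49 = -410925 + 432/49 = -20134893/49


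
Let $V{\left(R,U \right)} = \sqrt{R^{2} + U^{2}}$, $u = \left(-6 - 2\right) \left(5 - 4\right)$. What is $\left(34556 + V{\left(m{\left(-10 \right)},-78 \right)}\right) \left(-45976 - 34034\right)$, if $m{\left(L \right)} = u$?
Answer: $-2764825560 - 160020 \sqrt{1537} \approx -2.7711 \cdot 10^{9}$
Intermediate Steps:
$u = -8$ ($u = \left(-8\right) 1 = -8$)
$m{\left(L \right)} = -8$
$\left(34556 + V{\left(m{\left(-10 \right)},-78 \right)}\right) \left(-45976 - 34034\right) = \left(34556 + \sqrt{\left(-8\right)^{2} + \left(-78\right)^{2}}\right) \left(-45976 - 34034\right) = \left(34556 + \sqrt{64 + 6084}\right) \left(-45976 - 34034\right) = \left(34556 + \sqrt{6148}\right) \left(-80010\right) = \left(34556 + 2 \sqrt{1537}\right) \left(-80010\right) = -2764825560 - 160020 \sqrt{1537}$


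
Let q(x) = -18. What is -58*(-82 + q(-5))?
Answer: 5800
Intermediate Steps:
-58*(-82 + q(-5)) = -58*(-82 - 18) = -58*(-100) = 5800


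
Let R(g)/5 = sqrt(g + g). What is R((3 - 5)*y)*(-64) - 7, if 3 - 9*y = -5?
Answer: -7 - 1280*I*sqrt(2)/3 ≈ -7.0 - 603.4*I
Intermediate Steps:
y = 8/9 (y = 1/3 - 1/9*(-5) = 1/3 + 5/9 = 8/9 ≈ 0.88889)
R(g) = 5*sqrt(2)*sqrt(g) (R(g) = 5*sqrt(g + g) = 5*sqrt(2*g) = 5*(sqrt(2)*sqrt(g)) = 5*sqrt(2)*sqrt(g))
R((3 - 5)*y)*(-64) - 7 = (5*sqrt(2)*sqrt((3 - 5)*(8/9)))*(-64) - 7 = (5*sqrt(2)*sqrt(-2*8/9))*(-64) - 7 = (5*sqrt(2)*sqrt(-16/9))*(-64) - 7 = (5*sqrt(2)*(4*I/3))*(-64) - 7 = (20*I*sqrt(2)/3)*(-64) - 7 = -1280*I*sqrt(2)/3 - 7 = -7 - 1280*I*sqrt(2)/3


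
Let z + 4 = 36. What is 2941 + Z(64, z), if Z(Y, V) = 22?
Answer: 2963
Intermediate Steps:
z = 32 (z = -4 + 36 = 32)
2941 + Z(64, z) = 2941 + 22 = 2963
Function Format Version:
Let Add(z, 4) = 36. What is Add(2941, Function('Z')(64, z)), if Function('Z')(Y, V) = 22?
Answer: 2963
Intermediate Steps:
z = 32 (z = Add(-4, 36) = 32)
Add(2941, Function('Z')(64, z)) = Add(2941, 22) = 2963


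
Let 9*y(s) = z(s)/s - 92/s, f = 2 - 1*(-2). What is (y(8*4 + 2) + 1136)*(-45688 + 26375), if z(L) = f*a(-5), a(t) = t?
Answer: -3355672376/153 ≈ -2.1933e+7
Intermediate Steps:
f = 4 (f = 2 + 2 = 4)
z(L) = -20 (z(L) = 4*(-5) = -20)
y(s) = -112/(9*s) (y(s) = (-20/s - 92/s)/9 = (-112/s)/9 = -112/(9*s))
(y(8*4 + 2) + 1136)*(-45688 + 26375) = (-112/(9*(8*4 + 2)) + 1136)*(-45688 + 26375) = (-112/(9*(32 + 2)) + 1136)*(-19313) = (-112/9/34 + 1136)*(-19313) = (-112/9*1/34 + 1136)*(-19313) = (-56/153 + 1136)*(-19313) = (173752/153)*(-19313) = -3355672376/153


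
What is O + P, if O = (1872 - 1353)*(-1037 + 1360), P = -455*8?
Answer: 163997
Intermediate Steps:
P = -3640
O = 167637 (O = 519*323 = 167637)
O + P = 167637 - 3640 = 163997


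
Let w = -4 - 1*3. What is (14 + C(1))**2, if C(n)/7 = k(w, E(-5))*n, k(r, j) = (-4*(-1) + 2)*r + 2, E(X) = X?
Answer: 70756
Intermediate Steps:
w = -7 (w = -4 - 3 = -7)
k(r, j) = 2 + 6*r (k(r, j) = (4 + 2)*r + 2 = 6*r + 2 = 2 + 6*r)
C(n) = -280*n (C(n) = 7*((2 + 6*(-7))*n) = 7*((2 - 42)*n) = 7*(-40*n) = -280*n)
(14 + C(1))**2 = (14 - 280*1)**2 = (14 - 280)**2 = (-266)**2 = 70756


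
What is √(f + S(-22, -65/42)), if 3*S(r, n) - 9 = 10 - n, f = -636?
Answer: I*√1109822/42 ≈ 25.083*I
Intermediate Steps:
S(r, n) = 19/3 - n/3 (S(r, n) = 3 + (10 - n)/3 = 3 + (10/3 - n/3) = 19/3 - n/3)
√(f + S(-22, -65/42)) = √(-636 + (19/3 - (-65)/(3*42))) = √(-636 + (19/3 - ⅓*(-65/42))) = √(-636 + (19/3 + 65/126)) = √(-636 + 863/126) = √(-79273/126) = I*√1109822/42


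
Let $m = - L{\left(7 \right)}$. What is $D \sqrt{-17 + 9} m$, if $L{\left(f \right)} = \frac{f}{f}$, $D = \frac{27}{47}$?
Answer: $- \frac{54 i \sqrt{2}}{47} \approx - 1.6248 i$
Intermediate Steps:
$D = \frac{27}{47}$ ($D = 27 \cdot \frac{1}{47} = \frac{27}{47} \approx 0.57447$)
$L{\left(f \right)} = 1$
$m = -1$ ($m = \left(-1\right) 1 = -1$)
$D \sqrt{-17 + 9} m = \frac{27 \sqrt{-17 + 9}}{47} \left(-1\right) = \frac{27 \sqrt{-8}}{47} \left(-1\right) = \frac{27 \cdot 2 i \sqrt{2}}{47} \left(-1\right) = \frac{54 i \sqrt{2}}{47} \left(-1\right) = - \frac{54 i \sqrt{2}}{47}$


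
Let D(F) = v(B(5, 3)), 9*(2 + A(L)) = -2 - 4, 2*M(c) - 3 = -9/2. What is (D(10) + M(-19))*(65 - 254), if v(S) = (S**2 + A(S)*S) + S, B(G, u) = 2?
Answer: 63/4 ≈ 15.750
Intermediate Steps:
M(c) = -3/4 (M(c) = 3/2 + (-9/2)/2 = 3/2 + (-9*1/2)/2 = 3/2 + (1/2)*(-9/2) = 3/2 - 9/4 = -3/4)
A(L) = -8/3 (A(L) = -2 + (-2 - 4)/9 = -2 + (1/9)*(-6) = -2 - 2/3 = -8/3)
v(S) = S**2 - 5*S/3 (v(S) = (S**2 - 8*S/3) + S = S**2 - 5*S/3)
D(F) = 2/3 (D(F) = (1/3)*2*(-5 + 3*2) = (1/3)*2*(-5 + 6) = (1/3)*2*1 = 2/3)
(D(10) + M(-19))*(65 - 254) = (2/3 - 3/4)*(65 - 254) = -1/12*(-189) = 63/4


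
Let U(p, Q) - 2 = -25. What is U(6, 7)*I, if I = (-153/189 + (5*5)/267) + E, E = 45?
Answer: -634547/623 ≈ -1018.5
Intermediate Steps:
U(p, Q) = -23 (U(p, Q) = 2 - 25 = -23)
I = 27589/623 (I = (-153/189 + (5*5)/267) + 45 = (-153*1/189 + 25*(1/267)) + 45 = (-17/21 + 25/267) + 45 = -446/623 + 45 = 27589/623 ≈ 44.284)
U(6, 7)*I = -23*27589/623 = -634547/623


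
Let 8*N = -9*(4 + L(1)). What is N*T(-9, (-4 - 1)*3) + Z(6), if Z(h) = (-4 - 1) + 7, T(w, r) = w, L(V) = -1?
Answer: 259/8 ≈ 32.375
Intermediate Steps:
Z(h) = 2 (Z(h) = -5 + 7 = 2)
N = -27/8 (N = (-9*(4 - 1))/8 = (-9*3)/8 = (⅛)*(-27) = -27/8 ≈ -3.3750)
N*T(-9, (-4 - 1)*3) + Z(6) = -27/8*(-9) + 2 = 243/8 + 2 = 259/8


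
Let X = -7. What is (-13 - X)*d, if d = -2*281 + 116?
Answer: 2676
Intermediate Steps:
d = -446 (d = -562 + 116 = -446)
(-13 - X)*d = (-13 - 1*(-7))*(-446) = (-13 + 7)*(-446) = -6*(-446) = 2676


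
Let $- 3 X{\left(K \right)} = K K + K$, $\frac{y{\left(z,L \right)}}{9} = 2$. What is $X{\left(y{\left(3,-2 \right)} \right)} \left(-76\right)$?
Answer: $8664$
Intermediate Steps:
$y{\left(z,L \right)} = 18$ ($y{\left(z,L \right)} = 9 \cdot 2 = 18$)
$X{\left(K \right)} = - \frac{K}{3} - \frac{K^{2}}{3}$ ($X{\left(K \right)} = - \frac{K K + K}{3} = - \frac{K^{2} + K}{3} = - \frac{K + K^{2}}{3} = - \frac{K}{3} - \frac{K^{2}}{3}$)
$X{\left(y{\left(3,-2 \right)} \right)} \left(-76\right) = \left(- \frac{1}{3}\right) 18 \left(1 + 18\right) \left(-76\right) = \left(- \frac{1}{3}\right) 18 \cdot 19 \left(-76\right) = \left(-114\right) \left(-76\right) = 8664$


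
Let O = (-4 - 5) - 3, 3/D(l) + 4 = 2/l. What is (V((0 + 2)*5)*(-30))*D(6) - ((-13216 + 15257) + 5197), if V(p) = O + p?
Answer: -80158/11 ≈ -7287.1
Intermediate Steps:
D(l) = 3/(-4 + 2/l)
O = -12 (O = -9 - 3 = -12)
V(p) = -12 + p
(V((0 + 2)*5)*(-30))*D(6) - ((-13216 + 15257) + 5197) = ((-12 + (0 + 2)*5)*(-30))*(-3*6/(-2 + 4*6)) - ((-13216 + 15257) + 5197) = ((-12 + 2*5)*(-30))*(-3*6/(-2 + 24)) - (2041 + 5197) = ((-12 + 10)*(-30))*(-3*6/22) - 1*7238 = (-2*(-30))*(-3*6*1/22) - 7238 = 60*(-9/11) - 7238 = -540/11 - 7238 = -80158/11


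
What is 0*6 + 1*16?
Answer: 16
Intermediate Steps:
0*6 + 1*16 = 0 + 16 = 16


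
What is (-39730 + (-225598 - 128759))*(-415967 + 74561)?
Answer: 134543666322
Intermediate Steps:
(-39730 + (-225598 - 128759))*(-415967 + 74561) = (-39730 - 354357)*(-341406) = -394087*(-341406) = 134543666322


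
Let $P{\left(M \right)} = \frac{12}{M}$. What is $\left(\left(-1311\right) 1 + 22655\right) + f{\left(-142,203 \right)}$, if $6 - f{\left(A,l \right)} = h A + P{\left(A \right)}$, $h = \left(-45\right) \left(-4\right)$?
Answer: $\frac{3330616}{71} \approx 46910.0$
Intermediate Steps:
$h = 180$
$f{\left(A,l \right)} = 6 - 180 A - \frac{12}{A}$ ($f{\left(A,l \right)} = 6 - \left(180 A + \frac{12}{A}\right) = 6 - \left(\frac{12}{A} + 180 A\right) = 6 - 180 A - \frac{12}{A}$)
$\left(\left(-1311\right) 1 + 22655\right) + f{\left(-142,203 \right)} = \left(\left(-1311\right) 1 + 22655\right) - \left(-25566 - \frac{6}{71}\right) = \left(-1311 + 22655\right) + \left(6 + 25560 - - \frac{6}{71}\right) = 21344 + \left(6 + 25560 + \frac{6}{71}\right) = 21344 + \frac{1815192}{71} = \frac{3330616}{71}$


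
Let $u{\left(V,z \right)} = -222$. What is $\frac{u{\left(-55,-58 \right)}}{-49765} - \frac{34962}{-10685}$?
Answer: $\frac{1883520}{574853} \approx 3.2765$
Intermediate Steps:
$\frac{u{\left(-55,-58 \right)}}{-49765} - \frac{34962}{-10685} = - \frac{222}{-49765} - \frac{34962}{-10685} = \left(-222\right) \left(- \frac{1}{49765}\right) - - \frac{34962}{10685} = \frac{6}{1345} + \frac{34962}{10685} = \frac{1883520}{574853}$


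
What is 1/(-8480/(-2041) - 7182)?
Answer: -2041/14649982 ≈ -0.00013932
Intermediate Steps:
1/(-8480/(-2041) - 7182) = 1/(-8480*(-1/2041) - 7182) = 1/(8480/2041 - 7182) = 1/(-14649982/2041) = -2041/14649982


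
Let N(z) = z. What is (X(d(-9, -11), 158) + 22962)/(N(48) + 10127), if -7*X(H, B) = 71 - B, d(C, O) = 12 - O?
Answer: 160821/71225 ≈ 2.2579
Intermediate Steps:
X(H, B) = -71/7 + B/7 (X(H, B) = -(71 - B)/7 = -71/7 + B/7)
(X(d(-9, -11), 158) + 22962)/(N(48) + 10127) = ((-71/7 + (⅐)*158) + 22962)/(48 + 10127) = ((-71/7 + 158/7) + 22962)/10175 = (87/7 + 22962)*(1/10175) = (160821/7)*(1/10175) = 160821/71225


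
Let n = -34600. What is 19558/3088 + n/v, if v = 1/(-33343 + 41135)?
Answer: -416267331021/1544 ≈ -2.6960e+8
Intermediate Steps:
v = 1/7792 ≈ 0.00012834
19558/3088 + n/v = 19558/3088 - 34600/1/7792 = 19558*(1/3088) - 34600*7792 = 9779/1544 - 269603200 = -416267331021/1544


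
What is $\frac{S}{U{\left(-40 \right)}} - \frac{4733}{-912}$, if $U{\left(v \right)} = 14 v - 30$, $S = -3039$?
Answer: $\frac{2782019}{269040} \approx 10.341$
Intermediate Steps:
$U{\left(v \right)} = -30 + 14 v$
$\frac{S}{U{\left(-40 \right)}} - \frac{4733}{-912} = - \frac{3039}{-30 + 14 \left(-40\right)} - \frac{4733}{-912} = - \frac{3039}{-30 - 560} - - \frac{4733}{912} = - \frac{3039}{-590} + \frac{4733}{912} = \left(-3039\right) \left(- \frac{1}{590}\right) + \frac{4733}{912} = \frac{3039}{590} + \frac{4733}{912} = \frac{2782019}{269040}$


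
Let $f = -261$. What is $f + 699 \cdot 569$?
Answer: $397470$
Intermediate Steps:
$f + 699 \cdot 569 = -261 + 699 \cdot 569 = -261 + 397731 = 397470$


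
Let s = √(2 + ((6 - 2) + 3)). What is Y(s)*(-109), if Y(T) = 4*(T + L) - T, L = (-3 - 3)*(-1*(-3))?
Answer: 6867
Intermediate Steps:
s = 3 (s = √(2 + (4 + 3)) = √(2 + 7) = √9 = 3)
L = -18 (L = -6*3 = -18)
Y(T) = -72 + 3*T (Y(T) = 4*(T - 18) - T = 4*(-18 + T) - T = (-72 + 4*T) - T = -72 + 3*T)
Y(s)*(-109) = (-72 + 3*3)*(-109) = (-72 + 9)*(-109) = -63*(-109) = 6867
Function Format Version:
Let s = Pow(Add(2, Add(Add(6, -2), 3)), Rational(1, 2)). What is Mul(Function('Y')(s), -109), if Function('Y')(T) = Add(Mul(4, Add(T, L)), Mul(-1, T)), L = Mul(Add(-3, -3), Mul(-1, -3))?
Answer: 6867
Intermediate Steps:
s = 3 (s = Pow(Add(2, Add(4, 3)), Rational(1, 2)) = Pow(Add(2, 7), Rational(1, 2)) = Pow(9, Rational(1, 2)) = 3)
L = -18 (L = Mul(-6, 3) = -18)
Function('Y')(T) = Add(-72, Mul(3, T)) (Function('Y')(T) = Add(Mul(4, Add(T, -18)), Mul(-1, T)) = Add(Mul(4, Add(-18, T)), Mul(-1, T)) = Add(Add(-72, Mul(4, T)), Mul(-1, T)) = Add(-72, Mul(3, T)))
Mul(Function('Y')(s), -109) = Mul(Add(-72, Mul(3, 3)), -109) = Mul(Add(-72, 9), -109) = Mul(-63, -109) = 6867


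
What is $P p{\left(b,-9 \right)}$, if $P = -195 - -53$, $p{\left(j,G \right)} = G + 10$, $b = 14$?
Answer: $-142$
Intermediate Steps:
$p{\left(j,G \right)} = 10 + G$
$P = -142$ ($P = -195 + 53 = -142$)
$P p{\left(b,-9 \right)} = - 142 \left(10 - 9\right) = \left(-142\right) 1 = -142$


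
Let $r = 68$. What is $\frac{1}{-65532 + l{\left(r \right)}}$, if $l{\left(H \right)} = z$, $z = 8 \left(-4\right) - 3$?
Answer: $- \frac{1}{65567} \approx -1.5252 \cdot 10^{-5}$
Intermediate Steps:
$z = -35$ ($z = -32 - 3 = -35$)
$l{\left(H \right)} = -35$
$\frac{1}{-65532 + l{\left(r \right)}} = \frac{1}{-65532 - 35} = \frac{1}{-65567} = - \frac{1}{65567}$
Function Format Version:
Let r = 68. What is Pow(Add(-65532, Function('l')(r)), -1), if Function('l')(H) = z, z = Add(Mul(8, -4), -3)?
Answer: Rational(-1, 65567) ≈ -1.5252e-5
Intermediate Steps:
z = -35 (z = Add(-32, -3) = -35)
Function('l')(H) = -35
Pow(Add(-65532, Function('l')(r)), -1) = Pow(Add(-65532, -35), -1) = Pow(-65567, -1) = Rational(-1, 65567)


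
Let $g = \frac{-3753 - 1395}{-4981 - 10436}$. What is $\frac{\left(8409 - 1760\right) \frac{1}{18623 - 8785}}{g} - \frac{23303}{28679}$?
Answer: $\frac{27930350945}{23055195592} \approx 1.2115$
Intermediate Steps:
$g = \frac{572}{1713}$ ($g = - \frac{5148}{-15417} = \left(-5148\right) \left(- \frac{1}{15417}\right) = \frac{572}{1713} \approx 0.33392$)
$\frac{\left(8409 - 1760\right) \frac{1}{18623 - 8785}}{g} - \frac{23303}{28679} = \frac{\left(8409 - 1760\right) \frac{1}{18623 - 8785}}{\frac{572}{1713}} - \frac{23303}{28679} = \frac{6649}{9838} \cdot \frac{1713}{572} - \frac{3329}{4097} = \frac{11389737}{5627336} - \frac{3329}{4097} = \frac{27930350945}{23055195592}$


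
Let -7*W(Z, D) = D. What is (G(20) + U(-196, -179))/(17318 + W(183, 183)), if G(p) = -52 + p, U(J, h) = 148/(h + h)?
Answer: -40614/21666697 ≈ -0.0018745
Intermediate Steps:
U(J, h) = 74/h (U(J, h) = 148/((2*h)) = 148*(1/(2*h)) = 74/h)
W(Z, D) = -D/7
(G(20) + U(-196, -179))/(17318 + W(183, 183)) = ((-52 + 20) + 74/(-179))/(17318 - ⅐*183) = (-32 + 74*(-1/179))/(17318 - 183/7) = (-32 - 74/179)/(121043/7) = -5802/179*7/121043 = -40614/21666697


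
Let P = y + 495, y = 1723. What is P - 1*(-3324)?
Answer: 5542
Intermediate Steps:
P = 2218 (P = 1723 + 495 = 2218)
P - 1*(-3324) = 2218 - 1*(-3324) = 2218 + 3324 = 5542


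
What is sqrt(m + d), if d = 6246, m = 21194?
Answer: 28*sqrt(35) ≈ 165.65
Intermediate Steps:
sqrt(m + d) = sqrt(21194 + 6246) = sqrt(27440) = 28*sqrt(35)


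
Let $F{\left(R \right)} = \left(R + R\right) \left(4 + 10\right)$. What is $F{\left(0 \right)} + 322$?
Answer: $322$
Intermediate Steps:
$F{\left(R \right)} = 28 R$ ($F{\left(R \right)} = 2 R 14 = 28 R$)
$F{\left(0 \right)} + 322 = 28 \cdot 0 + 322 = 0 + 322 = 322$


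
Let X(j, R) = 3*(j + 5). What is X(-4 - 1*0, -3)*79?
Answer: 237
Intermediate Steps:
X(j, R) = 15 + 3*j (X(j, R) = 3*(5 + j) = 15 + 3*j)
X(-4 - 1*0, -3)*79 = (15 + 3*(-4 - 1*0))*79 = (15 + 3*(-4 + 0))*79 = (15 + 3*(-4))*79 = (15 - 12)*79 = 3*79 = 237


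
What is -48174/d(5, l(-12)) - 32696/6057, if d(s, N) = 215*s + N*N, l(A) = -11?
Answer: -165447167/3622086 ≈ -45.677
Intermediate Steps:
d(s, N) = N² + 215*s (d(s, N) = 215*s + N² = N² + 215*s)
-48174/d(5, l(-12)) - 32696/6057 = -48174/((-11)² + 215*5) - 32696/6057 = -48174/(121 + 1075) - 32696*1/6057 = -48174/1196 - 32696/6057 = -48174*1/1196 - 32696/6057 = -24087/598 - 32696/6057 = -165447167/3622086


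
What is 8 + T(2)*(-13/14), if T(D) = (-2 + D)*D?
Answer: 8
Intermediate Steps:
T(D) = D*(-2 + D)
8 + T(2)*(-13/14) = 8 + (2*(-2 + 2))*(-13/14) = 8 + (2*0)*(-13*1/14) = 8 + 0*(-13/14) = 8 + 0 = 8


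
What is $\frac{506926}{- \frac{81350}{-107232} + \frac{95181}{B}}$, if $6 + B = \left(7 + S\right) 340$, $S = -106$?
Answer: $- \frac{152503301518176}{622309991} \approx -2.4506 \cdot 10^{5}$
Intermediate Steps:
$B = -33666$ ($B = -6 + \left(7 - 106\right) 340 = -6 - 33660 = -33666$)
$\frac{506926}{- \frac{81350}{-107232} + \frac{95181}{B}} = \frac{506926}{- \frac{81350}{-107232} + \frac{95181}{-33666}} = \frac{506926}{\left(-81350\right) \left(- \frac{1}{107232}\right) + 95181 \left(- \frac{1}{33666}\right)} = \frac{506926}{\frac{40675}{53616} - \frac{31727}{11222}} = \frac{506926}{- \frac{622309991}{300839376}} = 506926 \left(- \frac{300839376}{622309991}\right) = - \frac{152503301518176}{622309991}$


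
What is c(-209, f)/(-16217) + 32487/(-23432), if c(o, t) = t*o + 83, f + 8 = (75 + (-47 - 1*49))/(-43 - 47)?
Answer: -8502332077/5699951160 ≈ -1.4916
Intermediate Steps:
f = -233/30 (f = -8 + (75 + (-47 - 1*49))/(-43 - 47) = -8 + (75 + (-47 - 49))/(-90) = -8 + (75 - 96)*(-1/90) = -8 - 21*(-1/90) = -8 + 7/30 = -233/30 ≈ -7.7667)
c(o, t) = 83 + o*t (c(o, t) = o*t + 83 = 83 + o*t)
c(-209, f)/(-16217) + 32487/(-23432) = (83 - 209*(-233/30))/(-16217) + 32487/(-23432) = (83 + 48697/30)*(-1/16217) + 32487*(-1/23432) = (51187/30)*(-1/16217) - 32487/23432 = -51187/486510 - 32487/23432 = -8502332077/5699951160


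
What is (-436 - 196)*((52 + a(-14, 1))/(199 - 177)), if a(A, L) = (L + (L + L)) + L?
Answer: -17696/11 ≈ -1608.7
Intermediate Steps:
a(A, L) = 4*L (a(A, L) = (L + 2*L) + L = 3*L + L = 4*L)
(-436 - 196)*((52 + a(-14, 1))/(199 - 177)) = (-436 - 196)*((52 + 4*1)/(199 - 177)) = -632*(52 + 4)/22 = -35392/22 = -632*28/11 = -17696/11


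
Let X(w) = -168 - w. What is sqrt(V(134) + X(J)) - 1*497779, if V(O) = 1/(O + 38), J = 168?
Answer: -497779 + I*sqrt(2485013)/86 ≈ -4.9778e+5 + 18.33*I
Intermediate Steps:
V(O) = 1/(38 + O)
sqrt(V(134) + X(J)) - 1*497779 = sqrt(1/(38 + 134) + (-168 - 1*168)) - 1*497779 = sqrt(1/172 + (-168 - 168)) - 497779 = sqrt(1/172 - 336) - 497779 = sqrt(-57791/172) - 497779 = I*sqrt(2485013)/86 - 497779 = -497779 + I*sqrt(2485013)/86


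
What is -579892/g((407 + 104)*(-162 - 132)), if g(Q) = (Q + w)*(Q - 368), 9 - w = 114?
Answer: -289946/11320677039 ≈ -2.5612e-5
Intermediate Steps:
w = -105 (w = 9 - 1*114 = 9 - 114 = -105)
g(Q) = (-368 + Q)*(-105 + Q) (g(Q) = (Q - 105)*(Q - 368) = (-105 + Q)*(-368 + Q) = (-368 + Q)*(-105 + Q))
-579892/g((407 + 104)*(-162 - 132)) = -579892/(38640 + ((407 + 104)*(-162 - 132))² - 473*(407 + 104)*(-162 - 132)) = -579892/(38640 + (511*(-294))² - 241703*(-294)) = -579892/(38640 + (-150234)² - 473*(-150234)) = -579892/(38640 + 22570254756 + 71060682) = -579892/22641354078 = -579892*1/22641354078 = -289946/11320677039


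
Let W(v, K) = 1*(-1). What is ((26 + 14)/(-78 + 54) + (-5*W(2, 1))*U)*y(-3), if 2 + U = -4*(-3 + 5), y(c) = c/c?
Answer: -155/3 ≈ -51.667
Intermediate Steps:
W(v, K) = -1
y(c) = 1
U = -10 (U = -2 - 4*(-3 + 5) = -2 - 4*2 = -2 - 8 = -10)
((26 + 14)/(-78 + 54) + (-5*W(2, 1))*U)*y(-3) = ((26 + 14)/(-78 + 54) - 5*(-1)*(-10))*1 = (40/(-24) + 5*(-10))*1 = (40*(-1/24) - 50)*1 = (-5/3 - 50)*1 = -155/3*1 = -155/3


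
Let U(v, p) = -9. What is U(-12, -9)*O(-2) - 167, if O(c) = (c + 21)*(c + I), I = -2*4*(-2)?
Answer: -2561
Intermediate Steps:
I = 16 (I = -8*(-2) = 16)
O(c) = (16 + c)*(21 + c) (O(c) = (c + 21)*(c + 16) = (21 + c)*(16 + c) = (16 + c)*(21 + c))
U(-12, -9)*O(-2) - 167 = -9*(336 + (-2)² + 37*(-2)) - 167 = -9*(336 + 4 - 74) - 167 = -9*266 - 167 = -2394 - 167 = -2561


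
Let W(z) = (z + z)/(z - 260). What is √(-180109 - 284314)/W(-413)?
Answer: 11441*I*√1607/826 ≈ 555.25*I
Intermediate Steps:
W(z) = 2*z/(-260 + z) (W(z) = (2*z)/(-260 + z) = 2*z/(-260 + z))
√(-180109 - 284314)/W(-413) = √(-180109 - 284314)/((2*(-413)/(-260 - 413))) = √(-464423)/((2*(-413)/(-673))) = (17*I*√1607)/((2*(-413)*(-1/673))) = (17*I*√1607)/(826/673) = (17*I*√1607)*(673/826) = 11441*I*√1607/826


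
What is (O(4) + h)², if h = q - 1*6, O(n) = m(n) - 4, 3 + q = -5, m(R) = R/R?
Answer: 289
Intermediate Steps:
m(R) = 1
q = -8 (q = -3 - 5 = -8)
O(n) = -3 (O(n) = 1 - 4 = -3)
h = -14 (h = -8 - 1*6 = -8 - 6 = -14)
(O(4) + h)² = (-3 - 14)² = (-17)² = 289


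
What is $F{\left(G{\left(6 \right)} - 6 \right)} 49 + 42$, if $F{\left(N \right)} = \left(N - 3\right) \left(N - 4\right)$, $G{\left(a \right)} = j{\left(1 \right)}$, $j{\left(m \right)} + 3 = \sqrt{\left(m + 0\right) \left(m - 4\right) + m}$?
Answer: $7588 - 1225 i \sqrt{2} \approx 7588.0 - 1732.4 i$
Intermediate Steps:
$j{\left(m \right)} = -3 + \sqrt{m + m \left(-4 + m\right)}$ ($j{\left(m \right)} = -3 + \sqrt{\left(m + 0\right) \left(m - 4\right) + m} = -3 + \sqrt{m \left(-4 + m\right) + m} = -3 + \sqrt{m + m \left(-4 + m\right)}$)
$G{\left(a \right)} = -3 + i \sqrt{2}$ ($G{\left(a \right)} = -3 + \sqrt{1 \left(-3 + 1\right)} = -3 + \sqrt{1 \left(-2\right)} = -3 + \sqrt{-2} = -3 + i \sqrt{2}$)
$F{\left(N \right)} = \left(-4 + N\right) \left(-3 + N\right)$ ($F{\left(N \right)} = \left(-3 + N\right) \left(-4 + N\right) = \left(-4 + N\right) \left(-3 + N\right)$)
$F{\left(G{\left(6 \right)} - 6 \right)} 49 + 42 = \left(12 + \left(\left(-3 + i \sqrt{2}\right) - 6\right)^{2} - 7 \left(\left(-3 + i \sqrt{2}\right) - 6\right)\right) 49 + 42 = \left(12 + \left(-9 + i \sqrt{2}\right)^{2} - 7 \left(-9 + i \sqrt{2}\right)\right) 49 + 42 = \left(12 + \left(-9 + i \sqrt{2}\right)^{2} + \left(63 - 7 i \sqrt{2}\right)\right) 49 + 42 = \left(75 + \left(-9 + i \sqrt{2}\right)^{2} - 7 i \sqrt{2}\right) 49 + 42 = \left(3675 + 49 \left(-9 + i \sqrt{2}\right)^{2} - 343 i \sqrt{2}\right) + 42 = 3717 + 49 \left(-9 + i \sqrt{2}\right)^{2} - 343 i \sqrt{2}$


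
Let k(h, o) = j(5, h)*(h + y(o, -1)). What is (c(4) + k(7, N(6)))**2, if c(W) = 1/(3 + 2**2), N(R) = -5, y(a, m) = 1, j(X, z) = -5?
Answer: 77841/49 ≈ 1588.6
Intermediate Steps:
k(h, o) = -5 - 5*h (k(h, o) = -5*(h + 1) = -5*(1 + h) = -5 - 5*h)
c(W) = 1/7 (c(W) = 1/(3 + 4) = 1/7)
(c(4) + k(7, N(6)))**2 = (1/7 + (-5 - 5*7))**2 = (1/7 + (-5 - 35))**2 = (1/7 - 40)**2 = (-279/7)**2 = 77841/49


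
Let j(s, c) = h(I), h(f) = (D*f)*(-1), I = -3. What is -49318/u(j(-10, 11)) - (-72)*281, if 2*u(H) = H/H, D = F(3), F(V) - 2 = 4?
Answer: -78404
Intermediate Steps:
F(V) = 6 (F(V) = 2 + 4 = 6)
D = 6
h(f) = -6*f (h(f) = (6*f)*(-1) = -6*f)
j(s, c) = 18 (j(s, c) = -6*(-3) = 18)
u(H) = 1/2 (u(H) = (H/H)/2 = (1/2)*1 = 1/2)
-49318/u(j(-10, 11)) - (-72)*281 = -49318/1/2 - (-72)*281 = -49318*2 - 1*(-20232) = -98636 + 20232 = -78404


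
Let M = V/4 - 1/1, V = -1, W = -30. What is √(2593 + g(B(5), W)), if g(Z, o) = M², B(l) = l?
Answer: √41513/4 ≈ 50.937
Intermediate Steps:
M = -5/4 (M = -1/4 - 1/1 = -1*¼ - 1*1 = -¼ - 1 = -5/4 ≈ -1.2500)
g(Z, o) = 25/16 (g(Z, o) = (-5/4)² = 25/16)
√(2593 + g(B(5), W)) = √(2593 + 25/16) = √(41513/16) = √41513/4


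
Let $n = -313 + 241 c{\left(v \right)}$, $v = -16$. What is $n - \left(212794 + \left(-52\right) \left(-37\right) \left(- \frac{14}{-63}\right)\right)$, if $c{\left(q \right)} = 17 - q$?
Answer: $- \frac{1850234}{9} \approx -2.0558 \cdot 10^{5}$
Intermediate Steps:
$n = 7640$ ($n = -313 + 241 \left(17 - -16\right) = -313 + 241 \left(17 + 16\right) = -313 + 241 \cdot 33 = -313 + 7953 = 7640$)
$n - \left(212794 + \left(-52\right) \left(-37\right) \left(- \frac{14}{-63}\right)\right) = 7640 - \left(212794 + \left(-52\right) \left(-37\right) \left(- \frac{14}{-63}\right)\right) = 7640 - \left(212794 + 1924 \left(\left(-14\right) \left(- \frac{1}{63}\right)\right)\right) = 7640 - \left(212794 + 1924 \cdot \frac{2}{9}\right) = 7640 - \left(212794 + \frac{3848}{9}\right) = 7640 - \frac{1918994}{9} = - \frac{1850234}{9}$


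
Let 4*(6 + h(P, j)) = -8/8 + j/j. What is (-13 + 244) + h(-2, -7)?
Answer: 225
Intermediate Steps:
h(P, j) = -6 (h(P, j) = -6 + (-8/8 + j/j)/4 = -6 + (-8*⅛ + 1)/4 = -6 + (-1 + 1)/4 = -6 + (¼)*0 = -6 + 0 = -6)
(-13 + 244) + h(-2, -7) = (-13 + 244) - 6 = 231 - 6 = 225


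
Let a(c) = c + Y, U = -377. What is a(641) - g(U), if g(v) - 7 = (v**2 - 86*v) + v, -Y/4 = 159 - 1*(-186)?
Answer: -174920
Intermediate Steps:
Y = -1380 (Y = -4*(159 - 1*(-186)) = -4*(159 + 186) = -4*345 = -1380)
g(v) = 7 + v**2 - 85*v (g(v) = 7 + ((v**2 - 86*v) + v) = 7 + (v**2 - 85*v) = 7 + v**2 - 85*v)
a(c) = -1380 + c (a(c) = c - 1380 = -1380 + c)
a(641) - g(U) = (-1380 + 641) - (7 + (-377)**2 - 85*(-377)) = -739 - (7 + 142129 + 32045) = -739 - 1*174181 = -739 - 174181 = -174920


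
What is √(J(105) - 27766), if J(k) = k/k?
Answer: 3*I*√3085 ≈ 166.63*I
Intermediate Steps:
J(k) = 1
√(J(105) - 27766) = √(1 - 27766) = √(-27765) = 3*I*√3085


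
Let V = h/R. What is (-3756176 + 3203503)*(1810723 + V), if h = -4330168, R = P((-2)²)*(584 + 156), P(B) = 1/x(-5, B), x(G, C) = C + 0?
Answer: -182743309888051/185 ≈ -9.8780e+11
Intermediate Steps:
x(G, C) = C
P(B) = 1/B
R = 185 (R = (584 + 156)/((-2)²) = 740/4 = (¼)*740 = 185)
V = -4330168/185 ≈ -23406.
(-3756176 + 3203503)*(1810723 + V) = (-3756176 + 3203503)*(1810723 - 4330168/185) = -552673*330653587/185 = -182743309888051/185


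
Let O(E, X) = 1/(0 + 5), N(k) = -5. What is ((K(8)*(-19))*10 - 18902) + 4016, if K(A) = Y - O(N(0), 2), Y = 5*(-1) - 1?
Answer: -13708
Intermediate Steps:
O(E, X) = ⅕ (O(E, X) = 1/5 = ⅕)
Y = -6 (Y = -5 - 1 = -6)
K(A) = -31/5 (K(A) = -6 - 1*⅕ = -6 - ⅕ = -31/5)
((K(8)*(-19))*10 - 18902) + 4016 = (-31/5*(-19)*10 - 18902) + 4016 = ((589/5)*10 - 18902) + 4016 = (1178 - 18902) + 4016 = -17724 + 4016 = -13708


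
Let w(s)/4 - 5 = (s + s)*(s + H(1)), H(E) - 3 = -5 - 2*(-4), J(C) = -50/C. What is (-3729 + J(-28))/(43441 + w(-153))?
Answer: -52181/3127446 ≈ -0.016685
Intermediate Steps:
H(E) = 6 (H(E) = 3 + (-5 - 2*(-4)) = 3 + (-5 + 8) = 3 + 3 = 6)
w(s) = 20 + 8*s*(6 + s) (w(s) = 20 + 4*((s + s)*(s + 6)) = 20 + 4*((2*s)*(6 + s)) = 20 + 4*(2*s*(6 + s)) = 20 + 8*s*(6 + s))
(-3729 + J(-28))/(43441 + w(-153)) = (-3729 - 50/(-28))/(43441 + (20 + 8*(-153)² + 48*(-153))) = (-3729 - 50*(-1/28))/(43441 + (20 + 8*23409 - 7344)) = (-3729 + 25/14)/(43441 + (20 + 187272 - 7344)) = -52181/(14*(43441 + 179948)) = -52181/14/223389 = -52181/14*1/223389 = -52181/3127446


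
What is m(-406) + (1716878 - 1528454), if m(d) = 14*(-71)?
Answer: 187430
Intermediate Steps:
m(d) = -994
m(-406) + (1716878 - 1528454) = -994 + (1716878 - 1528454) = -994 + 188424 = 187430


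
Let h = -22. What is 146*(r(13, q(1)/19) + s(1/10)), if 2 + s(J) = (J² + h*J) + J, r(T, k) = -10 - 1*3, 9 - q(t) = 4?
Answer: -124757/50 ≈ -2495.1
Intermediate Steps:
q(t) = 5 (q(t) = 9 - 1*4 = 9 - 4 = 5)
r(T, k) = -13 (r(T, k) = -10 - 3 = -13)
s(J) = -2 + J² - 21*J (s(J) = -2 + ((J² - 22*J) + J) = -2 + (J² - 21*J) = -2 + J² - 21*J)
146*(r(13, q(1)/19) + s(1/10)) = 146*(-13 + (-2 + (1/10)² - 21/10)) = 146*(-13 + (-2 + (⅒)² - 21*⅒)) = 146*(-13 + (-2 + 1/100 - 21/10)) = 146*(-13 - 409/100) = 146*(-1709/100) = -124757/50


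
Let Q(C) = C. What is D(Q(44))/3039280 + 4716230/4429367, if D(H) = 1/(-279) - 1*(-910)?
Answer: 4000294808075863/3755922143477040 ≈ 1.0651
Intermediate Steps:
D(H) = 253889/279 (D(H) = -1/279 + 910 = 253889/279)
D(Q(44))/3039280 + 4716230/4429367 = (253889/279)/3039280 + 4716230/4429367 = (253889/279)*(1/3039280) + 4716230*(1/4429367) = 253889/847959120 + 4716230/4429367 = 4000294808075863/3755922143477040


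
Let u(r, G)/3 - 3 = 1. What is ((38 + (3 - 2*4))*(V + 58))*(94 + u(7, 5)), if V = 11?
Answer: 241362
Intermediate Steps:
u(r, G) = 12 (u(r, G) = 9 + 3*1 = 9 + 3 = 12)
((38 + (3 - 2*4))*(V + 58))*(94 + u(7, 5)) = ((38 + (3 - 2*4))*(11 + 58))*(94 + 12) = ((38 + (3 - 8))*69)*106 = ((38 - 5)*69)*106 = (33*69)*106 = 2277*106 = 241362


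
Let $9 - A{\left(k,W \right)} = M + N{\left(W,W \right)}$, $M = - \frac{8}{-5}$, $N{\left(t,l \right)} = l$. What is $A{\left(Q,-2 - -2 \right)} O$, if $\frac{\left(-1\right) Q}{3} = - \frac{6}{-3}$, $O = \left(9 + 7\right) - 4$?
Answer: $\frac{444}{5} \approx 88.8$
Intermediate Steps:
$M = \frac{8}{5}$ ($M = \left(-8\right) \left(- \frac{1}{5}\right) = \frac{8}{5} \approx 1.6$)
$O = 12$ ($O = 16 - 4 = 12$)
$Q = -6$ ($Q = - 3 \left(- \frac{6}{-3}\right) = - 3 \left(\left(-6\right) \left(- \frac{1}{3}\right)\right) = \left(-3\right) 2 = -6$)
$A{\left(k,W \right)} = \frac{37}{5} - W$ ($A{\left(k,W \right)} = 9 - \left(\frac{8}{5} + W\right) = \frac{37}{5} - W$)
$A{\left(Q,-2 - -2 \right)} O = \left(\frac{37}{5} - \left(-2 - -2\right)\right) 12 = \left(\frac{37}{5} - \left(-2 + 2\right)\right) 12 = \left(\frac{37}{5} - 0\right) 12 = \left(\frac{37}{5} + 0\right) 12 = \frac{37}{5} \cdot 12 = \frac{444}{5}$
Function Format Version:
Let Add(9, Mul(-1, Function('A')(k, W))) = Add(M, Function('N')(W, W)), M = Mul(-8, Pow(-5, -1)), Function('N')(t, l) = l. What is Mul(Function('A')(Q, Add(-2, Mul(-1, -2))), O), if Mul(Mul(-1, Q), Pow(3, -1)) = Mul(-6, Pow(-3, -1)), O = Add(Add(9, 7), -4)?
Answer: Rational(444, 5) ≈ 88.800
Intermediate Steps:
M = Rational(8, 5) (M = Mul(-8, Rational(-1, 5)) = Rational(8, 5) ≈ 1.6000)
O = 12 (O = Add(16, -4) = 12)
Q = -6 (Q = Mul(-3, Mul(-6, Pow(-3, -1))) = Mul(-3, Mul(-6, Rational(-1, 3))) = Mul(-3, 2) = -6)
Function('A')(k, W) = Add(Rational(37, 5), Mul(-1, W)) (Function('A')(k, W) = Add(9, Mul(-1, Add(Rational(8, 5), W))) = Add(9, Add(Rational(-8, 5), Mul(-1, W))) = Add(Rational(37, 5), Mul(-1, W)))
Mul(Function('A')(Q, Add(-2, Mul(-1, -2))), O) = Mul(Add(Rational(37, 5), Mul(-1, Add(-2, Mul(-1, -2)))), 12) = Mul(Add(Rational(37, 5), Mul(-1, Add(-2, 2))), 12) = Mul(Add(Rational(37, 5), Mul(-1, 0)), 12) = Mul(Add(Rational(37, 5), 0), 12) = Mul(Rational(37, 5), 12) = Rational(444, 5)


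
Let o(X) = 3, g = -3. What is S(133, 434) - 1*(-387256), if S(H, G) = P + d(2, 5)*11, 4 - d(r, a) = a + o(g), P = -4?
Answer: 387208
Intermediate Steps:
d(r, a) = 1 - a (d(r, a) = 4 - (a + 3) = 4 - (3 + a) = 4 + (-3 - a) = 1 - a)
S(H, G) = -48 (S(H, G) = -4 + (1 - 1*5)*11 = -4 + (1 - 5)*11 = -4 - 4*11 = -4 - 44 = -48)
S(133, 434) - 1*(-387256) = -48 - 1*(-387256) = -48 + 387256 = 387208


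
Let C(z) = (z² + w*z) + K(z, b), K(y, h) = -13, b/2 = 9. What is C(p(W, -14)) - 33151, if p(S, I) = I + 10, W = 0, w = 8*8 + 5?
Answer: -33424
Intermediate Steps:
b = 18 (b = 2*9 = 18)
w = 69 (w = 64 + 5 = 69)
p(S, I) = 10 + I
C(z) = -13 + z² + 69*z (C(z) = (z² + 69*z) - 13 = -13 + z² + 69*z)
C(p(W, -14)) - 33151 = (-13 + (10 - 14)² + 69*(10 - 14)) - 33151 = (-13 + (-4)² + 69*(-4)) - 33151 = (-13 + 16 - 276) - 33151 = -273 - 33151 = -33424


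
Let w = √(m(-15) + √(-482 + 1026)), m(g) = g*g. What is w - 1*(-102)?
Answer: 102 + √(225 + 4*√34) ≈ 117.76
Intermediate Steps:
m(g) = g²
w = √(225 + 4*√34) (w = √((-15)² + √(-482 + 1026)) = √(225 + √544) = √(225 + 4*√34) ≈ 15.758)
w - 1*(-102) = √(225 + 4*√34) - 1*(-102) = √(225 + 4*√34) + 102 = 102 + √(225 + 4*√34)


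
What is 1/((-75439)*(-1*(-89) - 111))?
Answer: 1/1659658 ≈ 6.0253e-7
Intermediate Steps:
1/((-75439)*(-1*(-89) - 111)) = -1/(75439*(89 - 111)) = -1/75439/(-22) = -1/75439*(-1/22) = 1/1659658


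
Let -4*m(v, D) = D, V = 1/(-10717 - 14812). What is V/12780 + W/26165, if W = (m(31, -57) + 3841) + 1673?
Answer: 36073004927/170732182446 ≈ 0.21128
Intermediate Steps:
V = -1/25529 (V = 1/(-25529) = -1/25529 ≈ -3.9171e-5)
m(v, D) = -D/4
W = 22113/4 (W = (-¼*(-57) + 3841) + 1673 = (57/4 + 3841) + 1673 = 15421/4 + 1673 = 22113/4 ≈ 5528.3)
V/12780 + W/26165 = -1/25529/12780 + (22113/4)/26165 = -1/25529*1/12780 + (22113/4)*(1/26165) = -1/326260620 + 22113/104660 = 36073004927/170732182446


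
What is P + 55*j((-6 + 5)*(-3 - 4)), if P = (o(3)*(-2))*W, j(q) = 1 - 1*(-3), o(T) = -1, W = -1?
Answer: 218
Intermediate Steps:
j(q) = 4 (j(q) = 1 + 3 = 4)
P = -2 (P = -1*(-2)*(-1) = 2*(-1) = -2)
P + 55*j((-6 + 5)*(-3 - 4)) = -2 + 55*4 = -2 + 220 = 218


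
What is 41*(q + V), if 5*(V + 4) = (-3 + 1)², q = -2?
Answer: -1066/5 ≈ -213.20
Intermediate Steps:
V = -16/5 (V = -4 + (-3 + 1)²/5 = -4 + (⅕)*(-2)² = -4 + (⅕)*4 = -4 + ⅘ = -16/5 ≈ -3.2000)
41*(q + V) = 41*(-2 - 16/5) = 41*(-26/5) = -1066/5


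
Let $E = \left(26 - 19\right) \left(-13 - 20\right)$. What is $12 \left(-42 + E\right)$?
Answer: $-3276$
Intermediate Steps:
$E = -231$ ($E = 7 \left(-33\right) = -231$)
$12 \left(-42 + E\right) = 12 \left(-42 - 231\right) = 12 \left(-273\right) = -3276$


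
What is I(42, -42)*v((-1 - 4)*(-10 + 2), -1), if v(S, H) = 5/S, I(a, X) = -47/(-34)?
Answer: 47/272 ≈ 0.17279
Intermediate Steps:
I(a, X) = 47/34 (I(a, X) = -47*(-1/34) = 47/34)
I(42, -42)*v((-1 - 4)*(-10 + 2), -1) = 47*(5/(((-1 - 4)*(-10 + 2))))/34 = 47*(5/((-5*(-8))))/34 = 47*(5/40)/34 = 47*(5*(1/40))/34 = (47/34)*(⅛) = 47/272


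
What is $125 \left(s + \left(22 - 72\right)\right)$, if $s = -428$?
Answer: $-59750$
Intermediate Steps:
$125 \left(s + \left(22 - 72\right)\right) = 125 \left(-428 + \left(22 - 72\right)\right) = 125 \left(-428 - 50\right) = 125 \left(-478\right) = -59750$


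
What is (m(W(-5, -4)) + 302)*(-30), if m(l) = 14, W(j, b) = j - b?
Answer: -9480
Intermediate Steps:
(m(W(-5, -4)) + 302)*(-30) = (14 + 302)*(-30) = 316*(-30) = -9480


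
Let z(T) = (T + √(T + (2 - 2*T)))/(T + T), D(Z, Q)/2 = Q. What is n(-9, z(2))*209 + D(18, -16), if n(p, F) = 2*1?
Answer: 386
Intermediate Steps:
D(Z, Q) = 2*Q
z(T) = (T + √(2 - T))/(2*T) (z(T) = (T + √(2 - T))/((2*T)) = (T + √(2 - T))*(1/(2*T)) = (T + √(2 - T))/(2*T))
n(p, F) = 2
n(-9, z(2))*209 + D(18, -16) = 2*209 + 2*(-16) = 418 - 32 = 386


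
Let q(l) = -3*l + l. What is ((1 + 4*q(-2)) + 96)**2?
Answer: 12769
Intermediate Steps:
q(l) = -2*l
((1 + 4*q(-2)) + 96)**2 = ((1 + 4*(-2*(-2))) + 96)**2 = ((1 + 4*4) + 96)**2 = ((1 + 16) + 96)**2 = (17 + 96)**2 = 113**2 = 12769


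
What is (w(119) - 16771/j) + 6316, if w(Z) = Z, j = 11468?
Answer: 73779809/11468 ≈ 6433.5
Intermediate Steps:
(w(119) - 16771/j) + 6316 = (119 - 16771/11468) + 6316 = 1347921/11468 + 6316 = 73779809/11468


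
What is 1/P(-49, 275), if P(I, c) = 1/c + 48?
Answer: 275/13201 ≈ 0.020832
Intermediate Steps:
P(I, c) = 48 + 1/c
1/P(-49, 275) = 1/(48 + 1/275) = 1/(13201/275) = 275/13201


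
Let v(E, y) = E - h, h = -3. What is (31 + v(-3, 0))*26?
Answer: 806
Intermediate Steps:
v(E, y) = 3 + E (v(E, y) = E - 1*(-3) = E + 3 = 3 + E)
(31 + v(-3, 0))*26 = (31 + (3 - 3))*26 = (31 + 0)*26 = 31*26 = 806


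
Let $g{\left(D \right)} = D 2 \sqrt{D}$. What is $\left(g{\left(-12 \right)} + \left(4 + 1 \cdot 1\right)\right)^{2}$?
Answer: $\left(5 - 48 i \sqrt{3}\right)^{2} \approx -6887.0 - 831.38 i$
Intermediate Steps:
$g{\left(D \right)} = 2 D^{\frac{3}{2}}$ ($g{\left(D \right)} = 2 D \sqrt{D} = 2 D^{\frac{3}{2}}$)
$\left(g{\left(-12 \right)} + \left(4 + 1 \cdot 1\right)\right)^{2} = \left(2 \left(-12\right)^{\frac{3}{2}} + \left(4 + 1 \cdot 1\right)\right)^{2} = \left(2 \left(- 24 i \sqrt{3}\right) + \left(4 + 1\right)\right)^{2} = \left(- 48 i \sqrt{3} + 5\right)^{2} = \left(5 - 48 i \sqrt{3}\right)^{2}$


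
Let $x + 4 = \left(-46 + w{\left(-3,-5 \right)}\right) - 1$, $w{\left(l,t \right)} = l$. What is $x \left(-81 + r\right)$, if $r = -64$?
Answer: $7830$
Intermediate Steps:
$x = -54$ ($x = -4 - 50 = -54$)
$x \left(-81 + r\right) = - 54 \left(-81 - 64\right) = \left(-54\right) \left(-145\right) = 7830$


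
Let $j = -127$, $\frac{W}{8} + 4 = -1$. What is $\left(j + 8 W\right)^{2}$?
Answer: $199809$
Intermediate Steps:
$W = -40$ ($W = -32 + 8 \left(-1\right) = -32 - 8 = -40$)
$\left(j + 8 W\right)^{2} = \left(-127 + 8 \left(-40\right)\right)^{2} = \left(-127 - 320\right)^{2} = \left(-447\right)^{2} = 199809$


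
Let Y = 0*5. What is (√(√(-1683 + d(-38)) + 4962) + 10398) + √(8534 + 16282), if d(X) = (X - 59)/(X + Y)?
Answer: 10398 + 4*√1551 + √(7165128 + 38*I*√2426566)/38 ≈ 10626.0 + 0.29097*I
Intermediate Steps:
Y = 0
d(X) = (-59 + X)/X (d(X) = (X - 59)/(X + 0) = (-59 + X)/X)
(√(√(-1683 + d(-38)) + 4962) + 10398) + √(8534 + 16282) = (√(√(-1683 + (-59 - 38)/(-38)) + 4962) + 10398) + √(8534 + 16282) = (√(√(-1683 - 1/38*(-97)) + 4962) + 10398) + √24816 = (√(√(-1683 + 97/38) + 4962) + 10398) + 4*√1551 = (√(√(-63857/38) + 4962) + 10398) + 4*√1551 = (√(I*√2426566/38 + 4962) + 10398) + 4*√1551 = (√(4962 + I*√2426566/38) + 10398) + 4*√1551 = (10398 + √(4962 + I*√2426566/38)) + 4*√1551 = 10398 + √(4962 + I*√2426566/38) + 4*√1551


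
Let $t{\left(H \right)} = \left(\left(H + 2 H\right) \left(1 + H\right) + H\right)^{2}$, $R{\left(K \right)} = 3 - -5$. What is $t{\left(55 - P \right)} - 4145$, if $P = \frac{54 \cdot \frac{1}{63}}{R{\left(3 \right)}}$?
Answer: $\frac{52694177331881}{614656} \approx 8.573 \cdot 10^{7}$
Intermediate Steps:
$R{\left(K \right)} = 8$ ($R{\left(K \right)} = 3 + 5 = 8$)
$P = \frac{3}{28}$ ($P = \frac{54 \cdot \frac{1}{63}}{8} = 54 \cdot \frac{1}{63} \cdot \frac{1}{8} = \frac{6}{7} \cdot \frac{1}{8} = \frac{3}{28} \approx 0.10714$)
$t{\left(H \right)} = \left(H + 3 H \left(1 + H\right)\right)^{2}$ ($t{\left(H \right)} = \left(3 H \left(1 + H\right) + H\right)^{2} = \left(H + 3 H \left(1 + H\right)\right)^{2}$)
$t{\left(55 - P \right)} - 4145 = \left(55 - \frac{3}{28}\right)^{2} \left(4 + 3 \left(55 - \frac{3}{28}\right)\right)^{2} - 4145 = \left(\frac{1537}{28}\right)^{2} \left(4 + 3 \cdot \frac{1537}{28}\right)^{2} - 4145 = \frac{2362369 \left(4 + \frac{4611}{28}\right)^{2}}{784} - 4145 = \frac{2362369 \left(\frac{4723}{28}\right)^{2}}{784} - 4145 = \frac{2362369}{784} \cdot \frac{22306729}{784} - 4145 = \frac{52696725081001}{614656} - 4145 = \frac{52694177331881}{614656}$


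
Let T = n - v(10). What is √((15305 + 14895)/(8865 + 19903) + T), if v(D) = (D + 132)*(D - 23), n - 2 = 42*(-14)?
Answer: √4076726765/1798 ≈ 35.511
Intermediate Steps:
n = -586 (n = 2 + 42*(-14) = 2 - 588 = -586)
v(D) = (-23 + D)*(132 + D) (v(D) = (132 + D)*(-23 + D) = (-23 + D)*(132 + D))
T = 1260 (T = -586 - (-3036 + 10² + 109*10) = -586 - (-3036 + 100 + 1090) = -586 - 1*(-1846) = -586 + 1846 = 1260)
√((15305 + 14895)/(8865 + 19903) + T) = √((15305 + 14895)/(8865 + 19903) + 1260) = √(30200/28768 + 1260) = √(30200*(1/28768) + 1260) = √(3775/3596 + 1260) = √(4534735/3596) = √4076726765/1798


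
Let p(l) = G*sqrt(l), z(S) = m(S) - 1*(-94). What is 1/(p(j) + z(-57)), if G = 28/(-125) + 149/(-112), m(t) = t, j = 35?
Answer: 207200000/7192858879 + 8704400*sqrt(35)/7192858879 ≈ 0.035966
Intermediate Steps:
z(S) = 94 + S (z(S) = S - 1*(-94) = S + 94 = 94 + S)
G = -21761/14000 (G = 28*(-1/125) + 149*(-1/112) = -28/125 - 149/112 = -21761/14000 ≈ -1.5544)
p(l) = -21761*sqrt(l)/14000
1/(p(j) + z(-57)) = 1/(-21761*sqrt(35)/14000 + (94 - 57)) = 1/(-21761*sqrt(35)/14000 + 37) = 1/(37 - 21761*sqrt(35)/14000)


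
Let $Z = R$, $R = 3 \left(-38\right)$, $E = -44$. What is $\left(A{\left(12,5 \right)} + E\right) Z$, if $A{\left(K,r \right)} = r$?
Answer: $4446$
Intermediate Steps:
$R = -114$
$Z = -114$
$\left(A{\left(12,5 \right)} + E\right) Z = \left(5 - 44\right) \left(-114\right) = \left(-39\right) \left(-114\right) = 4446$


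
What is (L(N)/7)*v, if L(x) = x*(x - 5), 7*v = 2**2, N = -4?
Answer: 144/49 ≈ 2.9388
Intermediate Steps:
v = 4/7 (v = (1/7)*2**2 = (1/7)*4 = 4/7 ≈ 0.57143)
L(x) = x*(-5 + x)
(L(N)/7)*v = (-4*(-5 - 4)/7)*(4/7) = (-4*(-9)*(1/7))*(4/7) = (36*(1/7))*(4/7) = (36/7)*(4/7) = 144/49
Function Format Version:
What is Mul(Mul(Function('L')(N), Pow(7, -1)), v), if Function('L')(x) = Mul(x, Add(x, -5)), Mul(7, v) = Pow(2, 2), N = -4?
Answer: Rational(144, 49) ≈ 2.9388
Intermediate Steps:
v = Rational(4, 7) (v = Mul(Rational(1, 7), Pow(2, 2)) = Mul(Rational(1, 7), 4) = Rational(4, 7) ≈ 0.57143)
Function('L')(x) = Mul(x, Add(-5, x))
Mul(Mul(Function('L')(N), Pow(7, -1)), v) = Mul(Mul(Mul(-4, Add(-5, -4)), Pow(7, -1)), Rational(4, 7)) = Mul(Mul(Mul(-4, -9), Rational(1, 7)), Rational(4, 7)) = Mul(Mul(36, Rational(1, 7)), Rational(4, 7)) = Mul(Rational(36, 7), Rational(4, 7)) = Rational(144, 49)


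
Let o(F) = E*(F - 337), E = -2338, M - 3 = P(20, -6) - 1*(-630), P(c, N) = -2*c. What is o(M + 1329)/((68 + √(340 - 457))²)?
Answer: 3705730*I/(-4507*I + 408*√13) ≈ -743.06 + 242.53*I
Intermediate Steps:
M = 593 (M = 3 + (-2*20 - 1*(-630)) = 3 + (-40 + 630) = 3 + 590 = 593)
o(F) = 787906 - 2338*F (o(F) = -2338*(F - 337) = -2338*(-337 + F) = 787906 - 2338*F)
o(M + 1329)/((68 + √(340 - 457))²) = (787906 - 2338*(593 + 1329))/((68 + √(340 - 457))²) = (787906 - 2338*1922)/((68 + √(-117))²) = (787906 - 4493636)/((68 + 3*I*√13)²) = -3705730/(68 + 3*I*√13)²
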